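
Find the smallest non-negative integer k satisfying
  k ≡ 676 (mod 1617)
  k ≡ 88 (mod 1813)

gcd(1617, 1813) = 49 and 49 | (88 − 676), so the pair is consistent; merging gives k ≡ 5527 (mod 59829), where 59829 = lcm(1617, 1813).
The solution is unique modulo lcm(1617, 1813) = 59829.

5527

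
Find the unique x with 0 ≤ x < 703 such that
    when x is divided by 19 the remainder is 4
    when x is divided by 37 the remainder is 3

From x ≡ 4 (mod 19) write x = 4 + 19t. Substituting into x ≡ 3 (mod 37) gives 19t ≡ 36 (mod 37), and since 19⁻¹ ≡ 2 (mod 37), t ≡ 35. Hence x ≡ 4 + 19·35 = 669 (mod 703).

669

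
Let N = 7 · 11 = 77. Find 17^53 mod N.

40

Mod 7: 17 ≡ 3; by Fermat, exponent reduces to 53 mod 6 = 5; 3^5 ≡ 5 (mod 7).
Mod 11: 17 ≡ 6; by Fermat, exponent reduces to 53 mod 10 = 3; 6^3 ≡ 7 (mod 11).
Combine by CRT: x ≡ 5 (mod 7), x ≡ 7 (mod 11) ⇒ x ≡ 40 (mod 77).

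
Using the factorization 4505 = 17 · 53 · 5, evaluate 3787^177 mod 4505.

387

Mod 17: 3787 ≡ 13; by Fermat, exponent reduces to 177 mod 16 = 1; 13^1 ≡ 13 (mod 17).
Mod 53: 3787 ≡ 24; by Fermat, exponent reduces to 177 mod 52 = 21; 24^21 ≡ 16 (mod 53).
Mod 5: 3787 ≡ 2; by Fermat, exponent reduces to 177 mod 4 = 1; 2^1 ≡ 2 (mod 5).
Combine by CRT: x ≡ 13 (mod 17), x ≡ 16 (mod 53), x ≡ 2 (mod 5) ⇒ x ≡ 387 (mod 4505).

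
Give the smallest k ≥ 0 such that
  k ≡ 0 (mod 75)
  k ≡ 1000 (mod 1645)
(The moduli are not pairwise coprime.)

gcd(75, 1645) = 5 and 5 | (1000 − 0), so the pair is consistent; merging gives k ≡ 9225 (mod 24675), where 24675 = lcm(75, 1645).
The solution is unique modulo lcm(75, 1645) = 24675.

9225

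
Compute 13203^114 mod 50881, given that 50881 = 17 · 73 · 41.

Mod 17: 13203 ≡ 11; by Fermat, exponent reduces to 114 mod 16 = 2; 11^2 ≡ 2 (mod 17).
Mod 73: 13203 ≡ 63; by Fermat, exponent reduces to 114 mod 72 = 42; 63^42 ≡ 27 (mod 73).
Mod 41: 13203 ≡ 1; by Fermat, exponent reduces to 114 mod 40 = 34; 1^34 ≡ 1 (mod 41).
Combine by CRT: x ≡ 2 (mod 17), x ≡ 27 (mod 73), x ≡ 1 (mod 41) ⇒ x ≡ 903 (mod 50881).

903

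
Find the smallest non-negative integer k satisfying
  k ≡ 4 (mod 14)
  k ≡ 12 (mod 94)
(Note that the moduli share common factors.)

gcd(14, 94) = 2 and 2 | (12 − 4), so the pair is consistent; merging gives k ≡ 200 (mod 658), where 658 = lcm(14, 94).
The solution is unique modulo lcm(14, 94) = 658.

200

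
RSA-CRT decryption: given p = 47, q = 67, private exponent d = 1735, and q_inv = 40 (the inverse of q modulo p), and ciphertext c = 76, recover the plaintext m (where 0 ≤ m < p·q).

d_p = d mod (p−1) = 1735 mod 46 = 33; d_q = d mod (q−1) = 19.
m₁ = c^(d_p) mod p: c ≡ 29 (mod 47), and 29^33 mod 47 = 23.
m₂ = c^(d_q) mod q: c ≡ 9 (mod 67), and 9^19 mod 67 = 25.
h = q_inv·(m₁ − m₂) mod p = 40·(23 − 25) mod 47 = 14.
m = m₂ + h·q = 25 + 14·67 = 963.

963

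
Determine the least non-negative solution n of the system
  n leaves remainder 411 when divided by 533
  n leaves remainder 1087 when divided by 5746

gcd(533, 5746) = 13 and 13 | (1087 − 411), so the pair is consistent; merging gives n ≡ 138991 (mod 235586), where 235586 = lcm(533, 5746).
The solution is unique modulo lcm(533, 5746) = 235586.

138991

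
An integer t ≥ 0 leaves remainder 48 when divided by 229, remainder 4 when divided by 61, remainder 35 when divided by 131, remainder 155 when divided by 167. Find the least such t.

From t ≡ 48 (mod 229) write t = 48 + 229s. Substituting into t ≡ 4 (mod 61) gives 229s ≡ 17 (mod 61), and since 46⁻¹ ≡ 4 (mod 61), s ≡ 7. Hence t ≡ 48 + 229·7 = 1651 (mod 13969).
From t ≡ 1651 (mod 13969) write t = 1651 + 13969s. Substituting into t ≡ 35 (mod 131) gives 13969s ≡ 87 (mod 131), and since 83⁻¹ ≡ 30 (mod 131), s ≡ 121. Hence t ≡ 1651 + 13969·121 = 1691900 (mod 1829939).
From t ≡ 1691900 (mod 1829939) write t = 1691900 + 1829939s. Substituting into t ≡ 155 (mod 167) gives 1829939s ≡ 132 (mod 167), and since 120⁻¹ ≡ 135 (mod 167), s ≡ 118. Hence t ≡ 1691900 + 1829939·118 = 217624702 (mod 305599813).

217624702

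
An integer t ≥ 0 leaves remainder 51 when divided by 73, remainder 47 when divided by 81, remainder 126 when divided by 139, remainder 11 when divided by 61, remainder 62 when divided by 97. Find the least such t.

3902044961

Combine the congruences pairwise.
From t ≡ 51 (mod 73) write t = 51 + 73s. Substituting into t ≡ 47 (mod 81) gives 73s ≡ 77 (mod 81), and since 73⁻¹ ≡ 10 (mod 81), s ≡ 41. Hence t ≡ 51 + 73·41 = 3044 (mod 5913).
From t ≡ 3044 (mod 5913) write t = 3044 + 5913s. Substituting into t ≡ 126 (mod 139) gives 5913s ≡ 1 (mod 139), and since 75⁻¹ ≡ 76 (mod 139), s ≡ 76. Hence t ≡ 3044 + 5913·76 = 452432 (mod 821907).
From t ≡ 452432 (mod 821907) write t = 452432 + 821907s. Substituting into t ≡ 11 (mod 61) gives 821907s ≡ 16 (mod 61), and since 54⁻¹ ≡ 26 (mod 61), s ≡ 50. Hence t ≡ 452432 + 821907·50 = 41547782 (mod 50136327).
From t ≡ 41547782 (mod 50136327) write t = 41547782 + 50136327s. Substituting into t ≡ 62 (mod 97) gives 50136327s ≡ 96 (mod 97), and since 34⁻¹ ≡ 20 (mod 97), s ≡ 77. Hence t ≡ 41547782 + 50136327·77 = 3902044961 (mod 4863223719).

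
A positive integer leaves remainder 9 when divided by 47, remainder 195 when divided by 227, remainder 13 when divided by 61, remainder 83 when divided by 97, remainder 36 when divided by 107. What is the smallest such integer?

From x ≡ 9 (mod 47) write x = 9 + 47t. Substituting into x ≡ 195 (mod 227) gives 47t ≡ 186 (mod 227), and since 47⁻¹ ≡ 29 (mod 227), t ≡ 173. Hence x ≡ 9 + 47·173 = 8140 (mod 10669).
From x ≡ 8140 (mod 10669) write x = 8140 + 10669t. Substituting into x ≡ 13 (mod 61) gives 10669t ≡ 47 (mod 61), and since 55⁻¹ ≡ 10 (mod 61), t ≡ 43. Hence x ≡ 8140 + 10669·43 = 466907 (mod 650809).
From x ≡ 466907 (mod 650809) write x = 466907 + 650809t. Substituting into x ≡ 83 (mod 97) gives 650809t ≡ 37 (mod 97), and since 36⁻¹ ≡ 62 (mod 97), t ≡ 63. Hence x ≡ 466907 + 650809·63 = 41467874 (mod 63128473).
From x ≡ 41467874 (mod 63128473) write x = 41467874 + 63128473t. Substituting into x ≡ 36 (mod 107) gives 63128473t ≡ 12 (mod 107), and since 78⁻¹ ≡ 59 (mod 107), t ≡ 66. Hence x ≡ 41467874 + 63128473·66 = 4207947092 (mod 6754746611).

4207947092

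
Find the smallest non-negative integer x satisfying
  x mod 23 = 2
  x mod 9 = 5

From x ≡ 2 (mod 23) write x = 2 + 23t. Substituting into x ≡ 5 (mod 9) gives 23t ≡ 3 (mod 9), and since 5⁻¹ ≡ 2 (mod 9), t ≡ 6. Hence x ≡ 2 + 23·6 = 140 (mod 207).

140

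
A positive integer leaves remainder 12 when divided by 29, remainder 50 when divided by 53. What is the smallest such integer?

Combine the congruences pairwise.
From x ≡ 12 (mod 29) write x = 12 + 29t. Substituting into x ≡ 50 (mod 53) gives 29t ≡ 38 (mod 53), and since 29⁻¹ ≡ 11 (mod 53), t ≡ 47. Hence x ≡ 12 + 29·47 = 1375 (mod 1537).

1375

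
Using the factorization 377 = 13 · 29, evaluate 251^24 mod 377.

Mod 13: 251 ≡ 4; since 12 | 24, by Fermat 4^24 ≡ 1 (mod 13).
Mod 29: 251 ≡ 19; 19^24 ≡ 23 (mod 29).
Combine by CRT: x ≡ 1 (mod 13), x ≡ 23 (mod 29) ⇒ x ≡ 313 (mod 377).

313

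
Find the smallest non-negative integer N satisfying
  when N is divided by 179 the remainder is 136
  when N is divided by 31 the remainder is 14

Combine the congruences pairwise.
From N ≡ 136 (mod 179) write N = 136 + 179t. Substituting into N ≡ 14 (mod 31) gives 179t ≡ 2 (mod 31), and since 24⁻¹ ≡ 22 (mod 31), t ≡ 13. Hence N ≡ 136 + 179·13 = 2463 (mod 5549).

2463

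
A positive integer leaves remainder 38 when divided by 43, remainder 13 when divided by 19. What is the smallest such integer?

From k ≡ 38 (mod 43) write k = 38 + 43t. Substituting into k ≡ 13 (mod 19) gives 43t ≡ 13 (mod 19), and since 5⁻¹ ≡ 4 (mod 19), t ≡ 14. Hence k ≡ 38 + 43·14 = 640 (mod 817).

640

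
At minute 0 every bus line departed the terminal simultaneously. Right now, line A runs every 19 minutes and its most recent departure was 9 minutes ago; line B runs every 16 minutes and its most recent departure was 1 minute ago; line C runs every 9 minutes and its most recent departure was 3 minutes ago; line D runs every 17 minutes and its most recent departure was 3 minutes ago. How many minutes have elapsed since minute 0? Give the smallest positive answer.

24177

From t ≡ 9 (mod 19) write t = 9 + 19s. Substituting into t ≡ 1 (mod 16) gives 19s ≡ 8 (mod 16), and since 3⁻¹ ≡ 11 (mod 16), s ≡ 8. Hence t ≡ 9 + 19·8 = 161 (mod 304).
From t ≡ 161 (mod 304) write t = 161 + 304s. Substituting into t ≡ 3 (mod 9) gives 304s ≡ 4 (mod 9), and since 7⁻¹ ≡ 4 (mod 9), s ≡ 7. Hence t ≡ 161 + 304·7 = 2289 (mod 2736).
From t ≡ 2289 (mod 2736) write t = 2289 + 2736s. Substituting into t ≡ 3 (mod 17) gives 2736s ≡ 9 (mod 17), and since 16⁻¹ ≡ 16 (mod 17), s ≡ 8. Hence t ≡ 2289 + 2736·8 = 24177 (mod 46512).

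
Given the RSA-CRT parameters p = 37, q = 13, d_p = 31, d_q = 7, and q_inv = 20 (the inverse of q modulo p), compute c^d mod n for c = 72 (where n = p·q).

422

m₁ = c^(d_p) mod p: c ≡ 35 (mod 37), and 35^31 mod 37 = 15.
m₂ = c^(d_q) mod q: c ≡ 7 (mod 13), and 7^7 mod 13 = 6.
h = q_inv·(m₁ − m₂) mod p = 20·(15 − 6) mod 37 = 32.
m = m₂ + h·q = 6 + 32·13 = 422.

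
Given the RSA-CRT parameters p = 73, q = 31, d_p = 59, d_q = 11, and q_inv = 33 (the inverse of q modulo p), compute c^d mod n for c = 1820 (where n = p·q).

m₁ = c^(d_p) mod p: c ≡ 68 (mod 73), and 68^59 mod 73 = 60.
m₂ = c^(d_q) mod q: c ≡ 22 (mod 31), and 22^11 mod 31 = 17.
h = q_inv·(m₁ − m₂) mod p = 33·(60 − 17) mod 73 = 32.
m = m₂ + h·q = 17 + 32·31 = 1009.

1009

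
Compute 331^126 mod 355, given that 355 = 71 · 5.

Mod 71: 331 ≡ 47; by Fermat, exponent reduces to 126 mod 70 = 56; 47^56 ≡ 54 (mod 71).
Mod 5: 331 ≡ 1; by Fermat, exponent reduces to 126 mod 4 = 2; 1^2 ≡ 1 (mod 5).
Combine by CRT: x ≡ 54 (mod 71), x ≡ 1 (mod 5) ⇒ x ≡ 196 (mod 355).

196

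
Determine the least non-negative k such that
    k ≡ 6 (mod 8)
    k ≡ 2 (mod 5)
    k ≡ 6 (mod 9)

222

The moduli are pairwise coprime; N = 8·5·9 = 360.
N/8 = 45; 45 ≡ 5 (mod 8); 5·5 ≡ 1, so inverse 5.
N/5 = 72; 72 ≡ 2 (mod 5); 2·3 ≡ 1, so inverse 3.
N/9 = 40; 40 ≡ 4 (mod 9); 4·7 ≡ 1, so inverse 7.
k ≡ 6·45·5 + 2·72·3 + 6·40·7 = 3462.
3462 mod 360 = 222.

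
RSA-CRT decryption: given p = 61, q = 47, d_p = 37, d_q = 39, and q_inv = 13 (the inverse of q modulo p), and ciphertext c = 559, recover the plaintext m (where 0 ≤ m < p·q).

m₁ = c^(d_p) mod p: c ≡ 10 (mod 61), and 10^37 mod 61 = 35.
m₂ = c^(d_q) mod q: c ≡ 42 (mod 47), and 42^39 mod 47 = 17.
h = q_inv·(m₁ − m₂) mod p = 13·(35 − 17) mod 61 = 51.
m = m₂ + h·q = 17 + 51·47 = 2414.

2414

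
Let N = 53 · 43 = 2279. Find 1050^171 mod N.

Mod 53: 1050 ≡ 43; by Fermat, exponent reduces to 171 mod 52 = 15; 43^15 ≡ 6 (mod 53).
Mod 43: 1050 ≡ 18; by Fermat, exponent reduces to 171 mod 42 = 3; 18^3 ≡ 27 (mod 43).
Combine by CRT: x ≡ 6 (mod 53), x ≡ 27 (mod 43) ⇒ x ≡ 801 (mod 2279).

801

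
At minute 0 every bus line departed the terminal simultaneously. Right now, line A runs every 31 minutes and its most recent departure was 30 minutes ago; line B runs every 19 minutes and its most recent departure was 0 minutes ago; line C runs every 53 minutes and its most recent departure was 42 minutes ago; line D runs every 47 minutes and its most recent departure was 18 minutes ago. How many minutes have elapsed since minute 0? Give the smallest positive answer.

From t ≡ 30 (mod 31) write t = 30 + 31s. Substituting into t ≡ 0 (mod 19) gives 31s ≡ 8 (mod 19), and since 12⁻¹ ≡ 8 (mod 19), s ≡ 7. Hence t ≡ 30 + 31·7 = 247 (mod 589).
From t ≡ 247 (mod 589) write t = 247 + 589s. Substituting into t ≡ 42 (mod 53) gives 589s ≡ 7 (mod 53), and since 6⁻¹ ≡ 9 (mod 53), s ≡ 10. Hence t ≡ 247 + 589·10 = 6137 (mod 31217).
From t ≡ 6137 (mod 31217) write t = 6137 + 31217s. Substituting into t ≡ 18 (mod 47) gives 31217s ≡ 38 (mod 47), and since 9⁻¹ ≡ 21 (mod 47), s ≡ 46. Hence t ≡ 6137 + 31217·46 = 1442119 (mod 1467199).

1442119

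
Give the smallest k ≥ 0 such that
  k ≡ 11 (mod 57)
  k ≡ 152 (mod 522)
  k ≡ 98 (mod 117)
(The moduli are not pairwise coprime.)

Combine the congruences pairwise.
gcd(57, 522) = 3 and 3 | (152 − 11), so the pair is consistent; merging gives k ≡ 8504 (mod 9918), where 9918 = lcm(57, 522).
gcd(9918, 117) = 9 and 9 | (98 − 8504), so the pair is consistent; merging gives k ≡ 87848 (mod 128934), where 128934 = lcm(9918, 117).
The solution is unique modulo lcm(57, 522, 117) = 128934.

87848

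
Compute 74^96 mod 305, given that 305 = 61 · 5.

1

Mod 61: 74 ≡ 13; by Fermat, exponent reduces to 96 mod 60 = 36; 13^36 ≡ 1 (mod 61).
Mod 5: 74 ≡ 4; since 4 | 96, by Fermat 4^96 ≡ 1 (mod 5).
Combine by CRT: x ≡ 1 (mod 61), x ≡ 1 (mod 5) ⇒ x ≡ 1 (mod 305).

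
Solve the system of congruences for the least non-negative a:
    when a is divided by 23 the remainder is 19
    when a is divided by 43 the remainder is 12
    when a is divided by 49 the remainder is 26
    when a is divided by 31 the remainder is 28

516829

The moduli are pairwise coprime; N = 23·43·49·31 = 1502291.
N/23 = 65317; 65317 ≡ 20 (mod 23); 20·15 ≡ 1, so inverse 15.
N/43 = 34937; 34937 ≡ 21 (mod 43); 21·41 ≡ 1, so inverse 41.
N/49 = 30659; 30659 ≡ 34 (mod 49); 34·13 ≡ 1, so inverse 13.
N/31 = 48461; 48461 ≡ 8 (mod 31); 8·4 ≡ 1, so inverse 4.
a ≡ 19·65317·15 + 12·34937·41 + 26·30659·13 + 28·48461·4 = 51594723.
51594723 mod 1502291 = 516829.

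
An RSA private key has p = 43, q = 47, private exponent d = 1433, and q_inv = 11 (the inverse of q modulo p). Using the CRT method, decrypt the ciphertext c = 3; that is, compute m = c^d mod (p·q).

1576

d_p = d mod (p−1) = 1433 mod 42 = 5; d_q = d mod (q−1) = 7.
m₁ = c^(d_p) mod p: c ≡ 3 (mod 43), and 3^5 mod 43 = 28.
m₂ = c^(d_q) mod q: c ≡ 3 (mod 47), and 3^7 mod 47 = 25.
h = q_inv·(m₁ − m₂) mod p = 11·(28 − 25) mod 43 = 33.
m = m₂ + h·q = 25 + 33·47 = 1576.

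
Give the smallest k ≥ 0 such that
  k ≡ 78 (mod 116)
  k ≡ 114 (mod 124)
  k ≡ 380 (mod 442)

393318

gcd(116, 124) = 4 and 4 | (114 − 78), so the pair is consistent; merging gives k ≡ 1354 (mod 3596), where 3596 = lcm(116, 124).
gcd(3596, 442) = 2 and 2 | (380 − 1354), so the pair is consistent; merging gives k ≡ 393318 (mod 794716), where 794716 = lcm(3596, 442).
The solution is unique modulo lcm(116, 124, 442) = 794716.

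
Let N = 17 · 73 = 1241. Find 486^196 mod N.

Mod 17: 486 ≡ 10; by Fermat, exponent reduces to 196 mod 16 = 4; 10^4 ≡ 4 (mod 17).
Mod 73: 486 ≡ 48; by Fermat, exponent reduces to 196 mod 72 = 52; 48^52 ≡ 16 (mod 73).
Combine by CRT: x ≡ 4 (mod 17), x ≡ 16 (mod 73) ⇒ x ≡ 89 (mod 1241).

89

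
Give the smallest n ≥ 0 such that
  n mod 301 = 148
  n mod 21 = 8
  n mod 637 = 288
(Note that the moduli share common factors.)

Combine the congruences pairwise.
gcd(301, 21) = 7 and 7 | (8 − 148), so the pair is consistent; merging gives n ≡ 449 (mod 903), where 903 = lcm(301, 21).
gcd(903, 637) = 7 and 7 | (288 − 449), so the pair is consistent; merging gives n ≡ 79913 (mod 82173), where 82173 = lcm(903, 637).
The solution is unique modulo lcm(301, 21, 637) = 82173.

79913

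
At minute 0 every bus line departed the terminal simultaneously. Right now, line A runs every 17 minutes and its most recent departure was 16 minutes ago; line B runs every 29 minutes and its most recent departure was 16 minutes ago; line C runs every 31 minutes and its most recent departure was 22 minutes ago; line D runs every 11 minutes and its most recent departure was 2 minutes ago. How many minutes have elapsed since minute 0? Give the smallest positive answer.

14313

From t ≡ 16 (mod 17) write t = 16 + 17s. Substituting into t ≡ 16 (mod 29) gives 17s ≡ 0 (mod 29), and since 17⁻¹ ≡ 12 (mod 29), s ≡ 0. Hence t ≡ 16 + 17·0 = 16 (mod 493).
From t ≡ 16 (mod 493) write t = 16 + 493s. Substituting into t ≡ 22 (mod 31) gives 493s ≡ 6 (mod 31), and since 28⁻¹ ≡ 10 (mod 31), s ≡ 29. Hence t ≡ 16 + 493·29 = 14313 (mod 15283).
From t ≡ 14313 (mod 15283) write t = 14313 + 15283s. Substituting into t ≡ 2 (mod 11) gives 15283s ≡ 0 (mod 11), and since 4⁻¹ ≡ 3 (mod 11), s ≡ 0. Hence t ≡ 14313 + 15283·0 = 14313 (mod 168113).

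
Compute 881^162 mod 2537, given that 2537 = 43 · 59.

Mod 43: 881 ≡ 21; by Fermat, exponent reduces to 162 mod 42 = 36; 21^36 ≡ 21 (mod 43).
Mod 59: 881 ≡ 55; by Fermat, exponent reduces to 162 mod 58 = 46; 55^46 ≡ 27 (mod 59).
Combine by CRT: x ≡ 21 (mod 43), x ≡ 27 (mod 59) ⇒ x ≡ 322 (mod 2537).

322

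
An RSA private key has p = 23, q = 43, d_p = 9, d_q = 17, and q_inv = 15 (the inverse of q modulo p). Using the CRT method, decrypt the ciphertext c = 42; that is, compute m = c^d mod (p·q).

171

m₁ = c^(d_p) mod p: c ≡ 19 (mod 23), and 19^9 mod 23 = 10.
m₂ = c^(d_q) mod q: c ≡ 42 (mod 43), and 42^17 mod 43 = 42.
h = q_inv·(m₁ − m₂) mod p = 15·(10 − 42) mod 23 = 3.
m = m₂ + h·q = 42 + 3·43 = 171.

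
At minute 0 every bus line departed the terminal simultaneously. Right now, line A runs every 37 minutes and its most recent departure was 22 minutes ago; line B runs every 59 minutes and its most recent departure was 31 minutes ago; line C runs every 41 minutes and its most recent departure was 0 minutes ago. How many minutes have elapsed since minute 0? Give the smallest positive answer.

7052

The moduli are pairwise coprime; N = 37·59·41 = 89503.
N/37 = 2419; 2419 ≡ 14 (mod 37); 14·8 ≡ 1, so inverse 8.
N/59 = 1517; 1517 ≡ 42 (mod 59); 42·52 ≡ 1, so inverse 52.
N/41 = 2183; 2183 ≡ 10 (mod 41); 10·37 ≡ 1, so inverse 37.
t ≡ 22·2419·8 + 31·1517·52 + 0·2183·37 = 2871148.
2871148 mod 89503 = 7052.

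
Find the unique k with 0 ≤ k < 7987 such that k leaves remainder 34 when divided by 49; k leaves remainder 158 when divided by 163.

4885

From k ≡ 34 (mod 49) write k = 34 + 49t. Substituting into k ≡ 158 (mod 163) gives 49t ≡ 124 (mod 163), and since 49⁻¹ ≡ 10 (mod 163), t ≡ 99. Hence k ≡ 34 + 49·99 = 4885 (mod 7987).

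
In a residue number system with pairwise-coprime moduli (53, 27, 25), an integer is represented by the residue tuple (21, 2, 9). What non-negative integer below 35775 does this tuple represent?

From x ≡ 21 (mod 53) write x = 21 + 53t. Substituting into x ≡ 2 (mod 27) gives 53t ≡ 8 (mod 27), and since 26⁻¹ ≡ 26 (mod 27), t ≡ 19. Hence x ≡ 21 + 53·19 = 1028 (mod 1431).
From x ≡ 1028 (mod 1431) write x = 1028 + 1431t. Substituting into x ≡ 9 (mod 25) gives 1431t ≡ 6 (mod 25), and since 6⁻¹ ≡ 21 (mod 25), t ≡ 1. Hence x ≡ 1028 + 1431·1 = 2459 (mod 35775).

2459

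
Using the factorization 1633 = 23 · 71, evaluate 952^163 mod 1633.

1152

Mod 23: 952 ≡ 9; by Fermat, exponent reduces to 163 mod 22 = 9; 9^9 ≡ 2 (mod 23).
Mod 71: 952 ≡ 29; by Fermat, exponent reduces to 163 mod 70 = 23; 29^23 ≡ 16 (mod 71).
Combine by CRT: x ≡ 2 (mod 23), x ≡ 16 (mod 71) ⇒ x ≡ 1152 (mod 1633).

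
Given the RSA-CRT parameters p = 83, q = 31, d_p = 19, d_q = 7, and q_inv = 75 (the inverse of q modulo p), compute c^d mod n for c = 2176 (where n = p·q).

m₁ = c^(d_p) mod p: c ≡ 18 (mod 83), and 18^19 mod 83 = 76.
m₂ = c^(d_q) mod q: c ≡ 6 (mod 31), and 6^7 mod 31 = 6.
h = q_inv·(m₁ − m₂) mod p = 75·(76 − 6) mod 83 = 21.
m = m₂ + h·q = 6 + 21·31 = 657.

657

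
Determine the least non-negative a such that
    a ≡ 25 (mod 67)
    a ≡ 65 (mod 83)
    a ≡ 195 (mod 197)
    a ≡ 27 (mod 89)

The moduli are pairwise coprime; N = 67·83·197·89 = 97501013.
N/67 = 1455239; 1455239 ≡ 66 (mod 67); 66·66 ≡ 1, so inverse 66.
N/83 = 1174711; 1174711 ≡ 12 (mod 83); 12·7 ≡ 1, so inverse 7.
N/197 = 494929; 494929 ≡ 65 (mod 197); 65·97 ≡ 1, so inverse 97.
N/89 = 1095517; 1095517 ≡ 16 (mod 89); 16·39 ≡ 1, so inverse 39.
a ≡ 25·1455239·66 + 65·1174711·7 + 195·494929·97 + 27·1095517·39 = 13450799291.
13450799291 mod 97501013 = 93160510.

93160510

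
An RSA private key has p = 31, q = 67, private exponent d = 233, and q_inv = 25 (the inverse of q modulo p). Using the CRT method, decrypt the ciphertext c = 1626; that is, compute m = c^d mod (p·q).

d_p = d mod (p−1) = 233 mod 30 = 23; d_q = d mod (q−1) = 35.
m₁ = c^(d_p) mod p: c ≡ 14 (mod 31), and 14^23 mod 31 = 18.
m₂ = c^(d_q) mod q: c ≡ 18 (mod 67), and 18^35 mod 67 = 11.
h = q_inv·(m₁ − m₂) mod p = 25·(18 − 11) mod 31 = 20.
m = m₂ + h·q = 11 + 20·67 = 1351.

1351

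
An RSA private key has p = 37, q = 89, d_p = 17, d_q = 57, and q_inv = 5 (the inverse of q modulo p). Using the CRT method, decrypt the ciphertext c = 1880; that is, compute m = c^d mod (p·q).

m₁ = c^(d_p) mod p: c ≡ 30 (mod 37), and 30^17 mod 37 = 21.
m₂ = c^(d_q) mod q: c ≡ 11 (mod 89), and 11^57 mod 89 = 57.
h = q_inv·(m₁ − m₂) mod p = 5·(21 − 57) mod 37 = 5.
m = m₂ + h·q = 57 + 5·89 = 502.

502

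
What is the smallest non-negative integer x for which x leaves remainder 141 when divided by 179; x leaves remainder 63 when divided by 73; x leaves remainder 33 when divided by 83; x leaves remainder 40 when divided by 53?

From x ≡ 141 (mod 179) write x = 141 + 179t. Substituting into x ≡ 63 (mod 73) gives 179t ≡ 68 (mod 73), and since 33⁻¹ ≡ 31 (mod 73), t ≡ 64. Hence x ≡ 141 + 179·64 = 11597 (mod 13067).
From x ≡ 11597 (mod 13067) write x = 11597 + 13067t. Substituting into x ≡ 33 (mod 83) gives 13067t ≡ 56 (mod 83), and since 36⁻¹ ≡ 30 (mod 83), t ≡ 20. Hence x ≡ 11597 + 13067·20 = 272937 (mod 1084561).
From x ≡ 272937 (mod 1084561) write x = 272937 + 1084561t. Substituting into x ≡ 40 (mod 53) gives 1084561t ≡ 0 (mod 53), and since 22⁻¹ ≡ 41 (mod 53), t ≡ 0. Hence x ≡ 272937 + 1084561·0 = 272937 (mod 57481733).

272937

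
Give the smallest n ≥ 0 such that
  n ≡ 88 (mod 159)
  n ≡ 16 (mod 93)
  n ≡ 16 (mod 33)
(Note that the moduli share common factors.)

31729

gcd(159, 93) = 3 and 3 | (16 − 88), so the pair is consistent; merging gives n ≡ 2155 (mod 4929), where 4929 = lcm(159, 93).
gcd(4929, 33) = 3 and 3 | (16 − 2155), so the pair is consistent; merging gives n ≡ 31729 (mod 54219), where 54219 = lcm(4929, 33).
The solution is unique modulo lcm(159, 93, 33) = 54219.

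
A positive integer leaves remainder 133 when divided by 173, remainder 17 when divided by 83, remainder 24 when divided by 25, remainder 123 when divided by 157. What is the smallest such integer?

The moduli are pairwise coprime; N = 173·83·25·157 = 56359075.
N/173 = 325775; 325775 ≡ 16 (mod 173); 16·119 ≡ 1, so inverse 119.
N/83 = 679025; 679025 ≡ 2 (mod 83); 2·42 ≡ 1, so inverse 42.
N/25 = 2254363; 2254363 ≡ 13 (mod 25); 13·2 ≡ 1, so inverse 2.
N/157 = 358975; 358975 ≡ 73 (mod 157); 73·114 ≡ 1, so inverse 114.
x ≡ 133·325775·119 + 17·679025·42 + 24·2254363·2 + 123·358975·114 = 10782621649.
10782621649 mod 56359075 = 18038324.

18038324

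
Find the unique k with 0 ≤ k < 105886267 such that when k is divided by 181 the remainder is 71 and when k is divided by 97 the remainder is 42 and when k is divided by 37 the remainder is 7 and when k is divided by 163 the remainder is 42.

The moduli are pairwise coprime; N = 181·97·37·163 = 105886267.
N/181 = 585007; 585007 ≡ 15 (mod 181); 15·169 ≡ 1, so inverse 169.
N/97 = 1091611; 1091611 ≡ 70 (mod 97); 70·79 ≡ 1, so inverse 79.
N/37 = 2861791; 2861791 ≡ 26 (mod 37); 26·10 ≡ 1, so inverse 10.
N/163 = 649609; 649609 ≡ 54 (mod 163); 54·160 ≡ 1, so inverse 160.
k ≡ 71·585007·169 + 42·1091611·79 + 7·2861791·10 + 42·649609·160 = 15207162141.
15207162141 mod 105886267 = 65425960.

65425960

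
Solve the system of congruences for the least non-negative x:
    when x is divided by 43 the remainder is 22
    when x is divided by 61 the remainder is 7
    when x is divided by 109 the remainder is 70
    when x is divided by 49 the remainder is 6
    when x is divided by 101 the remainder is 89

From x ≡ 22 (mod 43) write x = 22 + 43t. Substituting into x ≡ 7 (mod 61) gives 43t ≡ 46 (mod 61), and since 43⁻¹ ≡ 44 (mod 61), t ≡ 11. Hence x ≡ 22 + 43·11 = 495 (mod 2623).
From x ≡ 495 (mod 2623) write x = 495 + 2623t. Substituting into x ≡ 70 (mod 109) gives 2623t ≡ 11 (mod 109), and since 7⁻¹ ≡ 78 (mod 109), t ≡ 95. Hence x ≡ 495 + 2623·95 = 249680 (mod 285907).
From x ≡ 249680 (mod 285907) write x = 249680 + 285907t. Substituting into x ≡ 6 (mod 49) gives 285907t ≡ 30 (mod 49), and since 41⁻¹ ≡ 6 (mod 49), t ≡ 33. Hence x ≡ 249680 + 285907·33 = 9684611 (mod 14009443).
From x ≡ 9684611 (mod 14009443) write x = 9684611 + 14009443t. Substituting into x ≡ 89 (mod 101) gives 14009443t ≡ 65 (mod 101), and since 36⁻¹ ≡ 87 (mod 101), t ≡ 100. Hence x ≡ 9684611 + 14009443·100 = 1410628911 (mod 1414953743).

1410628911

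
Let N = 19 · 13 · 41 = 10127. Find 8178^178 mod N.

3849

Mod 19: 8178 ≡ 8; by Fermat, exponent reduces to 178 mod 18 = 16; 8^16 ≡ 11 (mod 19).
Mod 13: 8178 ≡ 1; by Fermat, exponent reduces to 178 mod 12 = 10; 1^10 ≡ 1 (mod 13).
Mod 41: 8178 ≡ 19; by Fermat, exponent reduces to 178 mod 40 = 18; 19^18 ≡ 36 (mod 41).
Combine by CRT: x ≡ 11 (mod 19), x ≡ 1 (mod 13), x ≡ 36 (mod 41) ⇒ x ≡ 3849 (mod 10127).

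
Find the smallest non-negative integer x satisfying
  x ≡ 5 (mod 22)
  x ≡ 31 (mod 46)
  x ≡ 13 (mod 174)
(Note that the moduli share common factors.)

14107

gcd(22, 46) = 2 and 2 | (31 − 5), so the pair is consistent; merging gives x ≡ 445 (mod 506), where 506 = lcm(22, 46).
gcd(506, 174) = 2 and 2 | (13 − 445), so the pair is consistent; merging gives x ≡ 14107 (mod 44022), where 44022 = lcm(506, 174).
The solution is unique modulo lcm(22, 46, 174) = 44022.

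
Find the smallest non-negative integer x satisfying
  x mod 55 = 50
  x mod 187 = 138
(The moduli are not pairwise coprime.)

gcd(55, 187) = 11 and 11 | (138 − 50), so the pair is consistent; merging gives x ≡ 325 (mod 935), where 935 = lcm(55, 187).
The solution is unique modulo lcm(55, 187) = 935.

325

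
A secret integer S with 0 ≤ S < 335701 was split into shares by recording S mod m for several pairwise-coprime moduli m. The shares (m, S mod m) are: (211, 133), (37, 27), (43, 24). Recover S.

26297

The moduli are pairwise coprime; N = 211·37·43 = 335701.
N/211 = 1591; 1591 ≡ 114 (mod 211); 114·87 ≡ 1, so inverse 87.
N/37 = 9073; 9073 ≡ 8 (mod 37); 8·14 ≡ 1, so inverse 14.
N/43 = 7807; 7807 ≡ 24 (mod 43); 24·9 ≡ 1, so inverse 9.
S ≡ 133·1591·87 + 27·9073·14 + 24·7807·9 = 23525367.
23525367 mod 335701 = 26297.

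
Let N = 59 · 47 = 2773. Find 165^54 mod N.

2218

Mod 59: 165 ≡ 47; 47^54 ≡ 35 (mod 59).
Mod 47: 165 ≡ 24; by Fermat, exponent reduces to 54 mod 46 = 8; 24^8 ≡ 9 (mod 47).
Combine by CRT: x ≡ 35 (mod 59), x ≡ 9 (mod 47) ⇒ x ≡ 2218 (mod 2773).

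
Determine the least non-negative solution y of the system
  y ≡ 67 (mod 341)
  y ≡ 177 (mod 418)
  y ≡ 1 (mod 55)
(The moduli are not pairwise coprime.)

1431

gcd(341, 418) = 11 and 11 | (177 − 67), so the pair is consistent; merging gives y ≡ 1431 (mod 12958), where 12958 = lcm(341, 418).
gcd(12958, 55) = 11 and 11 | (1 − 1431), so the pair is consistent; merging gives y ≡ 1431 (mod 64790), where 64790 = lcm(12958, 55).
The solution is unique modulo lcm(341, 418, 55) = 64790.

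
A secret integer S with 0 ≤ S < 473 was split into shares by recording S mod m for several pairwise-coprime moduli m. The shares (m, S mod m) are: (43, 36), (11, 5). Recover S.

From S ≡ 36 (mod 43) write S = 36 + 43t. Substituting into S ≡ 5 (mod 11) gives 43t ≡ 2 (mod 11), and since 10⁻¹ ≡ 10 (mod 11), t ≡ 9. Hence S ≡ 36 + 43·9 = 423 (mod 473).

423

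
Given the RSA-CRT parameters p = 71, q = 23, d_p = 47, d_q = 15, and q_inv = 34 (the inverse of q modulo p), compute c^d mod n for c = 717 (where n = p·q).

m₁ = c^(d_p) mod p: c ≡ 7 (mod 71), and 7^47 mod 71 = 67.
m₂ = c^(d_q) mod q: c ≡ 4 (mod 23), and 4^15 mod 23 = 3.
h = q_inv·(m₁ − m₂) mod p = 34·(67 − 3) mod 71 = 46.
m = m₂ + h·q = 3 + 46·23 = 1061.

1061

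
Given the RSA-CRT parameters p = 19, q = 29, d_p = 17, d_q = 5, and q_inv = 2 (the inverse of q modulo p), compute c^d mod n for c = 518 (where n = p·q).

m₁ = c^(d_p) mod p: c ≡ 5 (mod 19), and 5^17 mod 19 = 4.
m₂ = c^(d_q) mod q: c ≡ 25 (mod 29), and 25^5 mod 29 = 20.
h = q_inv·(m₁ − m₂) mod p = 2·(4 − 20) mod 19 = 6.
m = m₂ + h·q = 20 + 6·29 = 194.

194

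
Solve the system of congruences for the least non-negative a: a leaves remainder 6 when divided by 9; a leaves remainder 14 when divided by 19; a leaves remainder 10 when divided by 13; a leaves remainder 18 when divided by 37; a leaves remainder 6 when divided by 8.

292614

From a ≡ 6 (mod 9) write a = 6 + 9t. Substituting into a ≡ 14 (mod 19) gives 9t ≡ 8 (mod 19), and since 9⁻¹ ≡ 17 (mod 19), t ≡ 3. Hence a ≡ 6 + 9·3 = 33 (mod 171).
From a ≡ 33 (mod 171) write a = 33 + 171t. Substituting into a ≡ 10 (mod 13) gives 171t ≡ 3 (mod 13), and since 2⁻¹ ≡ 7 (mod 13), t ≡ 8. Hence a ≡ 33 + 171·8 = 1401 (mod 2223).
From a ≡ 1401 (mod 2223) write a = 1401 + 2223t. Substituting into a ≡ 18 (mod 37) gives 2223t ≡ 23 (mod 37), and since 3⁻¹ ≡ 25 (mod 37), t ≡ 20. Hence a ≡ 1401 + 2223·20 = 45861 (mod 82251).
From a ≡ 45861 (mod 82251) write a = 45861 + 82251t. Substituting into a ≡ 6 (mod 8) gives 82251t ≡ 1 (mod 8), and since 3⁻¹ ≡ 3 (mod 8), t ≡ 3. Hence a ≡ 45861 + 82251·3 = 292614 (mod 658008).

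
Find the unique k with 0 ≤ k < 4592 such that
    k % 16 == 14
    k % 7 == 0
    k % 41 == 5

The moduli are pairwise coprime; N = 16·7·41 = 4592.
N/16 = 287; 287 ≡ 15 (mod 16); 15·15 ≡ 1, so inverse 15.
N/7 = 656; 656 ≡ 5 (mod 7); 5·3 ≡ 1, so inverse 3.
N/41 = 112; 112 ≡ 30 (mod 41); 30·26 ≡ 1, so inverse 26.
k ≡ 14·287·15 + 0·656·3 + 5·112·26 = 74830.
74830 mod 4592 = 1358.

1358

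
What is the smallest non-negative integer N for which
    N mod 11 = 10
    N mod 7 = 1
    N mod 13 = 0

The moduli are pairwise coprime; M = 11·7·13 = 1001.
M/11 = 91; 91 ≡ 3 (mod 11); 3·4 ≡ 1, so inverse 4.
M/7 = 143; 143 ≡ 3 (mod 7); 3·5 ≡ 1, so inverse 5.
M/13 = 77; 77 ≡ 12 (mod 13); 12·12 ≡ 1, so inverse 12.
N ≡ 10·91·4 + 1·143·5 + 0·77·12 = 4355.
4355 mod 1001 = 351.

351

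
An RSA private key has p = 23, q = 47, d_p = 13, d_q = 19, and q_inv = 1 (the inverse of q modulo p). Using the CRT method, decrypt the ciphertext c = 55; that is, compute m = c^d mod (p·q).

403

m₁ = c^(d_p) mod p: c ≡ 9 (mod 23), and 9^13 mod 23 = 12.
m₂ = c^(d_q) mod q: c ≡ 8 (mod 47), and 8^19 mod 47 = 27.
h = q_inv·(m₁ − m₂) mod p = 1·(12 − 27) mod 23 = 8.
m = m₂ + h·q = 27 + 8·47 = 403.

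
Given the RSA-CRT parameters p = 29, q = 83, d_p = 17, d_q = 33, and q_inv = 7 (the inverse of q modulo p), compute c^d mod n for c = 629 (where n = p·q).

2113

m₁ = c^(d_p) mod p: c ≡ 20 (mod 29), and 20^17 mod 29 = 25.
m₂ = c^(d_q) mod q: c ≡ 48 (mod 83), and 48^33 mod 83 = 38.
h = q_inv·(m₁ − m₂) mod p = 7·(25 − 38) mod 29 = 25.
m = m₂ + h·q = 38 + 25·83 = 2113.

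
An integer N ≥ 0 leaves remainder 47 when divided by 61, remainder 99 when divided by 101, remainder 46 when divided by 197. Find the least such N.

69587

The moduli are pairwise coprime; M = 61·101·197 = 1213717.
M/61 = 19897; 19897 ≡ 11 (mod 61); 11·50 ≡ 1, so inverse 50.
M/101 = 12017; 12017 ≡ 99 (mod 101); 99·50 ≡ 1, so inverse 50.
M/197 = 6161; 6161 ≡ 54 (mod 197); 54·135 ≡ 1, so inverse 135.
N ≡ 47·19897·50 + 99·12017·50 + 46·6161·135 = 144501910.
144501910 mod 1213717 = 69587.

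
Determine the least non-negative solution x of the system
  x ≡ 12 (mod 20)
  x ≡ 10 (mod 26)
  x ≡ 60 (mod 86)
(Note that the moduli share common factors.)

gcd(20, 26) = 2 and 2 | (10 − 12), so the pair is consistent; merging gives x ≡ 192 (mod 260), where 260 = lcm(20, 26).
gcd(260, 86) = 2 and 2 | (60 − 192), so the pair is consistent; merging gives x ≡ 5392 (mod 11180), where 11180 = lcm(260, 86).
The solution is unique modulo lcm(20, 26, 86) = 11180.

5392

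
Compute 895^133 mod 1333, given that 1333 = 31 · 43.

Mod 31: 895 ≡ 27; by Fermat, exponent reduces to 133 mod 30 = 13; 27^13 ≡ 29 (mod 31).
Mod 43: 895 ≡ 35; by Fermat, exponent reduces to 133 mod 42 = 7; 35^7 ≡ 1 (mod 43).
Combine by CRT: x ≡ 29 (mod 31), x ≡ 1 (mod 43) ⇒ x ≡ 990 (mod 1333).

990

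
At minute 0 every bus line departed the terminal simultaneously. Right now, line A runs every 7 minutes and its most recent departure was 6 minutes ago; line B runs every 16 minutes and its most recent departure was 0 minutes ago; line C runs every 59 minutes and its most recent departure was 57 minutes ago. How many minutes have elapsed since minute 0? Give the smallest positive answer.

3184

The moduli are pairwise coprime; N = 7·16·59 = 6608.
N/7 = 944; 944 ≡ 6 (mod 7); 6·6 ≡ 1, so inverse 6.
N/16 = 413; 413 ≡ 13 (mod 16); 13·5 ≡ 1, so inverse 5.
N/59 = 112; 112 ≡ 53 (mod 59); 53·49 ≡ 1, so inverse 49.
t ≡ 6·944·6 + 0·413·5 + 57·112·49 = 346800.
346800 mod 6608 = 3184.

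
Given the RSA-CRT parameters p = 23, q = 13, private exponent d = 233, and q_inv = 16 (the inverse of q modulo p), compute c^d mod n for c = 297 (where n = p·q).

111

d_p = d mod (p−1) = 233 mod 22 = 13; d_q = d mod (q−1) = 5.
m₁ = c^(d_p) mod p: c ≡ 21 (mod 23), and 21^13 mod 23 = 19.
m₂ = c^(d_q) mod q: c ≡ 11 (mod 13), and 11^5 mod 13 = 7.
h = q_inv·(m₁ − m₂) mod p = 16·(19 − 7) mod 23 = 8.
m = m₂ + h·q = 7 + 8·13 = 111.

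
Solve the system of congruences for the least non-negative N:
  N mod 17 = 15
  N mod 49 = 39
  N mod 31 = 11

The moduli are pairwise coprime; M = 17·49·31 = 25823.
M/17 = 1519; 1519 ≡ 6 (mod 17); 6·3 ≡ 1, so inverse 3.
M/49 = 527; 527 ≡ 37 (mod 49); 37·4 ≡ 1, so inverse 4.
M/31 = 833; 833 ≡ 27 (mod 31); 27·23 ≡ 1, so inverse 23.
N ≡ 15·1519·3 + 39·527·4 + 11·833·23 = 361316.
361316 mod 25823 = 25617.

25617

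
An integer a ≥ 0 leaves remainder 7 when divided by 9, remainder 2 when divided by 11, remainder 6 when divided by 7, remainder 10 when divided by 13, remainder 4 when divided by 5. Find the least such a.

From a ≡ 7 (mod 9) write a = 7 + 9t. Substituting into a ≡ 2 (mod 11) gives 9t ≡ 6 (mod 11), and since 9⁻¹ ≡ 5 (mod 11), t ≡ 8. Hence a ≡ 7 + 9·8 = 79 (mod 99).
From a ≡ 79 (mod 99) write a = 79 + 99t. Substituting into a ≡ 6 (mod 7) gives 99t ≡ 4 (mod 7), and since 1⁻¹ ≡ 1 (mod 7), t ≡ 4. Hence a ≡ 79 + 99·4 = 475 (mod 693).
From a ≡ 475 (mod 693) write a = 475 + 693t. Substituting into a ≡ 10 (mod 13) gives 693t ≡ 3 (mod 13), and since 4⁻¹ ≡ 10 (mod 13), t ≡ 4. Hence a ≡ 475 + 693·4 = 3247 (mod 9009).
From a ≡ 3247 (mod 9009) write a = 3247 + 9009t. Substituting into a ≡ 4 (mod 5) gives 9009t ≡ 2 (mod 5), and since 4⁻¹ ≡ 4 (mod 5), t ≡ 3. Hence a ≡ 3247 + 9009·3 = 30274 (mod 45045).

30274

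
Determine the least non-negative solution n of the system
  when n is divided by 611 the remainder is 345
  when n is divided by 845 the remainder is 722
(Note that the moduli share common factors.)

Combine the congruences pairwise.
gcd(611, 845) = 13 and 13 | (722 − 345), so the pair is consistent; merging gives n ≡ 1567 (mod 39715), where 39715 = lcm(611, 845).
The solution is unique modulo lcm(611, 845) = 39715.

1567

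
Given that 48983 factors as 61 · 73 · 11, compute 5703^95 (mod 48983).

Mod 61: 5703 ≡ 30; by Fermat, exponent reduces to 95 mod 60 = 35; 30^35 ≡ 21 (mod 61).
Mod 73: 5703 ≡ 9; by Fermat, exponent reduces to 95 mod 72 = 23; 9^23 ≡ 65 (mod 73).
Mod 11: 5703 ≡ 5; by Fermat, exponent reduces to 95 mod 10 = 5; 5^5 ≡ 1 (mod 11).
Combine by CRT: x ≡ 21 (mod 61), x ≡ 65 (mod 73), x ≡ 1 (mod 11) ⇒ x ≡ 11672 (mod 48983).

11672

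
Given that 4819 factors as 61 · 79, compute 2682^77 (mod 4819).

Mod 61: 2682 ≡ 59; by Fermat, exponent reduces to 77 mod 60 = 17; 59^17 ≡ 17 (mod 61).
Mod 79: 2682 ≡ 75; 75^77 ≡ 59 (mod 79).
Combine by CRT: x ≡ 17 (mod 61), x ≡ 59 (mod 79) ⇒ x ≡ 1481 (mod 4819).

1481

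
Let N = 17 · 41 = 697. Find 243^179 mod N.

Mod 17: 243 ≡ 5; by Fermat, exponent reduces to 179 mod 16 = 3; 5^3 ≡ 6 (mod 17).
Mod 41: 243 ≡ 38; by Fermat, exponent reduces to 179 mod 40 = 19; 38^19 ≡ 14 (mod 41).
Combine by CRT: x ≡ 6 (mod 17), x ≡ 14 (mod 41) ⇒ x ≡ 465 (mod 697).

465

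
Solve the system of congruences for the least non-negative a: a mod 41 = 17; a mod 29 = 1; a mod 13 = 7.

The moduli are pairwise coprime; N = 41·29·13 = 15457.
N/41 = 377; 377 ≡ 8 (mod 41); 8·36 ≡ 1, so inverse 36.
N/29 = 533; 533 ≡ 11 (mod 29); 11·8 ≡ 1, so inverse 8.
N/13 = 1189; 1189 ≡ 6 (mod 13); 6·11 ≡ 1, so inverse 11.
a ≡ 17·377·36 + 1·533·8 + 7·1189·11 = 326541.
326541 mod 15457 = 1944.

1944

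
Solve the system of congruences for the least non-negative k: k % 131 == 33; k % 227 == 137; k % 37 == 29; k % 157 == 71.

126558085

The moduli are pairwise coprime; N = 131·227·37·157 = 172742233.
N/131 = 1318643; 1318643 ≡ 128 (mod 131); 128·87 ≡ 1, so inverse 87.
N/227 = 760979; 760979 ≡ 75 (mod 227); 75·112 ≡ 1, so inverse 112.
N/37 = 4668709; 4668709 ≡ 12 (mod 37); 12·34 ≡ 1, so inverse 34.
N/157 = 1100269; 1100269 ≡ 13 (mod 157); 13·145 ≡ 1, so inverse 145.
k ≡ 33·1318643·87 + 137·760979·112 + 29·4668709·34 + 71·1100269·145 = 31392902258.
31392902258 mod 172742233 = 126558085.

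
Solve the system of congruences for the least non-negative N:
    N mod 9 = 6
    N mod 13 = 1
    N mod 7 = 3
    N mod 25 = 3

The moduli are pairwise coprime; M = 9·13·7·25 = 20475.
M/9 = 2275; 2275 ≡ 7 (mod 9); 7·4 ≡ 1, so inverse 4.
M/13 = 1575; 1575 ≡ 2 (mod 13); 2·7 ≡ 1, so inverse 7.
M/7 = 2925; 2925 ≡ 6 (mod 7); 6·6 ≡ 1, so inverse 6.
M/25 = 819; 819 ≡ 19 (mod 25); 19·4 ≡ 1, so inverse 4.
N ≡ 6·2275·4 + 1·1575·7 + 3·2925·6 + 3·819·4 = 128103.
128103 mod 20475 = 5253.

5253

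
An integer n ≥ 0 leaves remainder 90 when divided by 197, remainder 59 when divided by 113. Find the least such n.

From n ≡ 90 (mod 197) write n = 90 + 197t. Substituting into n ≡ 59 (mod 113) gives 197t ≡ 82 (mod 113), and since 84⁻¹ ≡ 74 (mod 113), t ≡ 79. Hence n ≡ 90 + 197·79 = 15653 (mod 22261).

15653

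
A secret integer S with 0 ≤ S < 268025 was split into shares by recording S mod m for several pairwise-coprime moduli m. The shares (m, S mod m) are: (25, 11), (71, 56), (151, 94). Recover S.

232936

The moduli are pairwise coprime; N = 25·71·151 = 268025.
N/25 = 10721; 10721 ≡ 21 (mod 25); 21·6 ≡ 1, so inverse 6.
N/71 = 3775; 3775 ≡ 12 (mod 71); 12·6 ≡ 1, so inverse 6.
N/151 = 1775; 1775 ≡ 114 (mod 151); 114·102 ≡ 1, so inverse 102.
S ≡ 11·10721·6 + 56·3775·6 + 94·1775·102 = 18994686.
18994686 mod 268025 = 232936.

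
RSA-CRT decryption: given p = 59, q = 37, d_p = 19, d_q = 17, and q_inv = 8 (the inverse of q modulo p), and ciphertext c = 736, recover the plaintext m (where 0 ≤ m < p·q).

m₁ = c^(d_p) mod p: c ≡ 28 (mod 59), and 28^19 mod 59 = 51.
m₂ = c^(d_q) mod q: c ≡ 33 (mod 37), and 33^17 mod 37 = 9.
h = q_inv·(m₁ − m₂) mod p = 8·(51 − 9) mod 59 = 41.
m = m₂ + h·q = 9 + 41·37 = 1526.

1526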